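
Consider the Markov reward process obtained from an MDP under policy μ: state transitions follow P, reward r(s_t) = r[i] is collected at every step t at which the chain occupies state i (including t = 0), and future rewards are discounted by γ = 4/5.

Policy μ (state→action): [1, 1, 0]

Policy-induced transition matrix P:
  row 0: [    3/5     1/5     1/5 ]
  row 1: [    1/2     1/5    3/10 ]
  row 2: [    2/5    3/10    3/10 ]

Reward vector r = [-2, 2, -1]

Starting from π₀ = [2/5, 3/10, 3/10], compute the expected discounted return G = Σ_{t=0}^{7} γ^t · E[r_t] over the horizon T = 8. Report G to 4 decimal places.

G = -3.1672

t=0: π = [0.4000, 0.3000, 0.3000], E[r] = -0.5000, γ^t·E[r] = -0.500000, running G = -0.500000
t=1: π = [0.5100, 0.2300, 0.2600], E[r] = -0.8200, γ^t·E[r] = -0.656000, running G = -1.156000
t=2: π = [0.5250, 0.2260, 0.2490], E[r] = -0.8470, γ^t·E[r] = -0.542080, running G = -1.698080
t=3: π = [0.5276, 0.2249, 0.2475], E[r] = -0.8529, γ^t·E[r] = -0.436685, running G = -2.134765
t=4: π = [0.5280, 0.2248, 0.2472], E[r] = -0.8538, γ^t·E[r] = -0.349700, running G = -2.484465
t=5: π = [0.5281, 0.2247, 0.2472], E[r] = -0.8539, γ^t·E[r] = -0.279808, running G = -2.764272
t=6: π = [0.5281, 0.2247, 0.2472], E[r] = -0.8539, γ^t·E[r] = -0.223852, running G = -2.988125
t=7: π = [0.5281, 0.2247, 0.2472], E[r] = -0.8539, γ^t·E[r] = -0.179082, running G = -3.167207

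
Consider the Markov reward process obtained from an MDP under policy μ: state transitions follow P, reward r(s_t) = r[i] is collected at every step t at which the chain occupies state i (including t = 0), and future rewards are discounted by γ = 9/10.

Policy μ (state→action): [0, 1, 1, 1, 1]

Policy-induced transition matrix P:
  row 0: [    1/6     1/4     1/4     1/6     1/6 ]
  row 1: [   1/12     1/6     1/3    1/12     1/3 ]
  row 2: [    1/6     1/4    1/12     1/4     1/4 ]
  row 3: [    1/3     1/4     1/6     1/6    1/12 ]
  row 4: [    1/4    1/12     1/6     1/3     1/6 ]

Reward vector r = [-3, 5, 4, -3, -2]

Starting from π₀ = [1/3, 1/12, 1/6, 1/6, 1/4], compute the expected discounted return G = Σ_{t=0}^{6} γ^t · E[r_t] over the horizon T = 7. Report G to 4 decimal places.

t=0: π = [0.3333, 0.0833, 0.1667, 0.1667, 0.2500], E[r] = -0.9167, γ^t·E[r] = -0.916667, running G = -0.916667
t=1: π = [0.2083, 0.2014, 0.1944, 0.2153, 0.1806], E[r] = 0.1528, γ^t·E[r] = 0.137500, running G = -0.779167
t=2: π = [0.2008, 0.2031, 0.2014, 0.1962, 0.1985], E[r] = 0.2332, γ^t·E[r] = 0.188906, running G = -0.590260
t=3: π = [0.1990, 0.2000, 0.2005, 0.1996, 0.2010], E[r] = 0.2042, γ^t·E[r] = 0.148852, running G = -0.441409
t=4: π = [0.2000, 0.1998, 0.1999, 0.2002, 0.2001], E[r] = 0.1979, γ^t·E[r] = 0.129856, running G = -0.311553
t=5: π = [0.2001, 0.2000, 0.2000, 0.2000, 0.1999], E[r] = 0.1999, γ^t·E[r] = 0.118012, running G = -0.193541
t=6: π = [0.2000, 0.2000, 0.2000, 0.2000, 0.2000], E[r] = 0.2001, γ^t·E[r] = 0.106346, running G = -0.087195

G = -0.0872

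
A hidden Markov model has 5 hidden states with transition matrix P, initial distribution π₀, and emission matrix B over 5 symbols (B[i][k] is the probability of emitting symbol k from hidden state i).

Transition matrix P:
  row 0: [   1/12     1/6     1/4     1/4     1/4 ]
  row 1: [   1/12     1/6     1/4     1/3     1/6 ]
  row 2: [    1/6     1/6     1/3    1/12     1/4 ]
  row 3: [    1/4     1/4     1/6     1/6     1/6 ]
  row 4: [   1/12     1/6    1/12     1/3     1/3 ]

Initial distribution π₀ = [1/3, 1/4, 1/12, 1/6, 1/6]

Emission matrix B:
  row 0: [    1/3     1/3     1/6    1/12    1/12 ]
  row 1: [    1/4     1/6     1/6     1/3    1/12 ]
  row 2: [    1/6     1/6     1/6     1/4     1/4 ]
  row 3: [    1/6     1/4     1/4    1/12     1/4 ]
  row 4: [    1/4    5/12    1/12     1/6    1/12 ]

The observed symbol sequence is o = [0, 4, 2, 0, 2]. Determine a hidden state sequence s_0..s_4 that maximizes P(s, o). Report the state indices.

path = [0, 2, 2, 4, 3]

t=0: δ = [1.111e-01, 6.250e-02, 1.389e-02, 2.778e-02, 4.167e-02]  (obs o_0=0)
t=1: δ = [7.716e-04, 1.543e-03, 6.944e-03, 6.944e-03, 2.315e-03]  ψ = [0, 0, 0, 0, 0]  (obs o_1=4)
t=2: δ = [2.894e-04, 2.894e-04, 3.858e-04, 2.894e-04, 1.447e-04]  ψ = [3, 3, 2, 3, 2]  (obs o_2=2)
t=3: δ = [2.411e-05, 1.808e-05, 2.143e-05, 1.608e-05, 2.411e-05]  ψ = [3, 3, 2, 1, 2]  (obs o_3=0)
t=4: δ = [6.698e-07, 6.698e-07, 1.191e-06, 2.009e-06, 6.698e-07]  ψ = [3, 0, 2, 4, 4]  (obs o_4=2)
backtrack: best end state = 3; path = [0, 2, 2, 4, 3]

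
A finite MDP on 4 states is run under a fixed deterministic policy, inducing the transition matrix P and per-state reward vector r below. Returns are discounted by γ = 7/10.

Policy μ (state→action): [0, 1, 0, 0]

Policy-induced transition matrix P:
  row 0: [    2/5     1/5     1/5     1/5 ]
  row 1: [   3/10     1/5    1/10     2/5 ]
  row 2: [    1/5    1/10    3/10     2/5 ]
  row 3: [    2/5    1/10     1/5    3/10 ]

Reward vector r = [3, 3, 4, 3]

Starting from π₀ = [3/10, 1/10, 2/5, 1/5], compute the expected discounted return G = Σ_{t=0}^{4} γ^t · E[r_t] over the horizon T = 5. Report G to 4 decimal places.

t=0: π = [0.3000, 0.1000, 0.4000, 0.2000], E[r] = 3.4000, γ^t·E[r] = 3.400000, running G = 3.400000
t=1: π = [0.3100, 0.1400, 0.2300, 0.3200], E[r] = 3.2300, γ^t·E[r] = 2.261000, running G = 5.661000
t=2: π = [0.3400, 0.1450, 0.2090, 0.3060], E[r] = 3.2090, γ^t·E[r] = 1.572410, running G = 7.233410
t=3: π = [0.3437, 0.1485, 0.2064, 0.3014], E[r] = 3.2064, γ^t·E[r] = 1.099795, running G = 8.333205
t=4: π = [0.3439, 0.1492, 0.2058, 0.3011], E[r] = 3.2058, γ^t·E[r] = 0.769710, running G = 9.102915

G = 9.1029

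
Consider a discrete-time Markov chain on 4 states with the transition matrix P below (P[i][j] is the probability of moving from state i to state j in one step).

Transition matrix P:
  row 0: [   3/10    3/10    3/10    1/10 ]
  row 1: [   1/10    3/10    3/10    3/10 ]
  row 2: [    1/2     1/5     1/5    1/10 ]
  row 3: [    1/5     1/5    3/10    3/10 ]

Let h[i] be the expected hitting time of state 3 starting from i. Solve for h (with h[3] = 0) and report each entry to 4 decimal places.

First-step conditioning: h[3] = 0; for i ≠ 3, h[i] = 1 + Σ_k P[i][k]·h[k].
  h[0] = 1 + 3/10·h[0] + 3/10·h[1] + 3/10·h[2]
  h[1] = 1 + 1/10·h[0] + 3/10·h[1] + 3/10·h[2]
  h[2] = 1 + 1/2·h[0] + 1/5·h[1] + 1/5·h[2]
Solving the 3×3 linear system over states ≠ 3 gives exactly h = [110/17, 88/17, 112/17, 0] (h[3] = 0 is the target).

h = [6.4706, 5.1765, 6.5882, 0.0000]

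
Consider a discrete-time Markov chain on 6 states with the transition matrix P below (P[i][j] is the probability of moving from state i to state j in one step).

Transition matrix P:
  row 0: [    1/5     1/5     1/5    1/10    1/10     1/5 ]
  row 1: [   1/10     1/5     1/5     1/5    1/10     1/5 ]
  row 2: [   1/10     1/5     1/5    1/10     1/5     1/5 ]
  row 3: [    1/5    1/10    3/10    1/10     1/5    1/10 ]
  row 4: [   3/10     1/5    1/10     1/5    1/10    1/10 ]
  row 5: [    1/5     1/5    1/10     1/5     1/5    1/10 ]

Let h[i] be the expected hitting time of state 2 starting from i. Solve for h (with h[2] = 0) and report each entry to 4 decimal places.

First-step conditioning: h[2] = 0; for i ≠ 2, h[i] = 1 + Σ_k P[i][k]·h[k].
  h[0] = 1 + 1/5·h[0] + 1/5·h[1] + 1/10·h[3] + 1/10·h[4] + 1/5·h[5]
  h[1] = 1 + 1/10·h[0] + 1/5·h[1] + 1/5·h[3] + 1/10·h[4] + 1/5·h[5]
  h[3] = 1 + 1/5·h[0] + 1/10·h[1] + 1/10·h[3] + 1/5·h[4] + 1/10·h[5]
  h[4] = 1 + 3/10·h[0] + 1/5·h[1] + 1/5·h[3] + 1/10·h[4] + 1/10·h[5]
  h[5] = 1 + 1/5·h[0] + 1/5·h[1] + 1/5·h[3] + 1/5·h[4] + 1/10·h[5]
Solving the 5×5 linear system over states ≠ 2 gives exactly h = [1145/213, 2645/497, 0, 2405/497, 8665/1491, 2910/497] (h[2] = 0 is the target).

h = [5.3756, 5.3219, 0.0000, 4.8390, 5.8115, 5.8551]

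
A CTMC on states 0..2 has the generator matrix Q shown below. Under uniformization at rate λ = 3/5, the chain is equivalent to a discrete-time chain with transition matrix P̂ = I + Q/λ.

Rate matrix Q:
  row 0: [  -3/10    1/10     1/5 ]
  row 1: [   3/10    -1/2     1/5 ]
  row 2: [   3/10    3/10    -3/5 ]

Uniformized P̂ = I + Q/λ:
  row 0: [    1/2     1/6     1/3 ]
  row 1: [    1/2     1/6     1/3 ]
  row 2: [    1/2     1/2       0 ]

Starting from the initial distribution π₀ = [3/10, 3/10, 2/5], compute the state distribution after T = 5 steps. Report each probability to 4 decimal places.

π = [0.5000, 0.2506, 0.2494]

t=0: π = [0.3000, 0.3000, 0.4000]
t=1: π = [0.5000, 0.3000, 0.2000]
t=2: π = [0.5000, 0.2333, 0.2667]
t=3: π = [0.5000, 0.2556, 0.2444]
t=4: π = [0.5000, 0.2481, 0.2519]
t=5: π = [0.5000, 0.2506, 0.2494]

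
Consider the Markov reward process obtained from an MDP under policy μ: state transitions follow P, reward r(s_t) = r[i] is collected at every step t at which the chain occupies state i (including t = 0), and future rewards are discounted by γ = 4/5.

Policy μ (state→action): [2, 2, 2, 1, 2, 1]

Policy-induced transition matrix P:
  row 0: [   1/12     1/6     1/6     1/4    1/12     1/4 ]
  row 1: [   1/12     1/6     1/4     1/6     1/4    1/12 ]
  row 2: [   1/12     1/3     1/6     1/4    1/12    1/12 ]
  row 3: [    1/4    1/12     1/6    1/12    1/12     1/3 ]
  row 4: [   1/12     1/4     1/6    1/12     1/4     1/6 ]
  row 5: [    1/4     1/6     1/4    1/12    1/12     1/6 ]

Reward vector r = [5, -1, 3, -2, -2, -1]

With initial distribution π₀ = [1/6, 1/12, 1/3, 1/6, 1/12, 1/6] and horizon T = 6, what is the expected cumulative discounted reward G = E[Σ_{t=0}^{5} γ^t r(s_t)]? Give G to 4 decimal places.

t=0: π = [0.1667, 0.0833, 0.3333, 0.1667, 0.0833, 0.1667], E[r] = 1.0833, γ^t·E[r] = 1.083333, running G = 1.083333
t=1: π = [0.1389, 0.2153, 0.1875, 0.1736, 0.1111, 0.1736], E[r] = 0.2986, γ^t·E[r] = 0.238889, running G = 1.322222
t=2: π = [0.1412, 0.1927, 0.1991, 0.1557, 0.1377, 0.1736], E[r] = 0.3501, γ^t·E[r] = 0.224074, running G = 1.546296
t=3: π = [0.1382, 0.1984, 0.1972, 0.1561, 0.1384, 0.1717], E[r] = 0.3235, γ^t·E[r] = 0.165654, running G = 1.711951
t=4: π = [0.1380, 0.1981, 0.1975, 0.1558, 0.1395, 0.1712], E[r] = 0.3226, γ^t·E[r] = 0.132153, running G = 1.844104
t=5: π = [0.1378, 0.1982, 0.1974, 0.1558, 0.1396, 0.1712], E[r] = 0.3214, γ^t·E[r] = 0.105327, running G = 1.949431

G = 1.9494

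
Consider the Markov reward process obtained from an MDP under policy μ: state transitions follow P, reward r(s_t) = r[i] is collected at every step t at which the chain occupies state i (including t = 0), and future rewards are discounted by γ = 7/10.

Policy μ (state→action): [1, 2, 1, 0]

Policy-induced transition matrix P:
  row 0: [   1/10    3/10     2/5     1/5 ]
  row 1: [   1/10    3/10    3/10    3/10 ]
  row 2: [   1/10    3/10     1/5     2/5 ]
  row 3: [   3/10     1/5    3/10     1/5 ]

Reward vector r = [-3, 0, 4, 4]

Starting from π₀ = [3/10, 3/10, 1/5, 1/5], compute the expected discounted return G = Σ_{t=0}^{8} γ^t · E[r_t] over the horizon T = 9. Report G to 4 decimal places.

G = 4.7565

t=0: π = [0.3000, 0.3000, 0.2000, 0.2000], E[r] = 0.7000, γ^t·E[r] = 0.700000, running G = 0.700000
t=1: π = [0.1400, 0.2800, 0.3100, 0.2700], E[r] = 1.9000, γ^t·E[r] = 1.330000, running G = 2.030000
t=2: π = [0.1540, 0.2730, 0.2830, 0.2900], E[r] = 1.8300, γ^t·E[r] = 0.896700, running G = 2.926700
t=3: π = [0.1580, 0.2710, 0.2871, 0.2839], E[r] = 1.8100, γ^t·E[r] = 0.620830, running G = 3.547530
t=4: π = [0.1568, 0.2716, 0.2871, 0.2845], E[r] = 1.8161, γ^t·E[r] = 0.436046, running G = 3.983576
t=5: π = [0.1569, 0.2715, 0.2870, 0.2846], E[r] = 1.8155, γ^t·E[r] = 0.305128, running G = 4.288703
t=6: π = [0.1569, 0.2715, 0.2870, 0.2845], E[r] = 1.8154, γ^t·E[r] = 0.213582, running G = 4.502286
t=7: π = [0.1569, 0.2715, 0.2870, 0.2846], E[r] = 1.8155, γ^t·E[r] = 0.149510, running G = 4.651796
t=8: π = [0.1569, 0.2715, 0.2870, 0.2846], E[r] = 1.8154, γ^t·E[r] = 0.104657, running G = 4.756453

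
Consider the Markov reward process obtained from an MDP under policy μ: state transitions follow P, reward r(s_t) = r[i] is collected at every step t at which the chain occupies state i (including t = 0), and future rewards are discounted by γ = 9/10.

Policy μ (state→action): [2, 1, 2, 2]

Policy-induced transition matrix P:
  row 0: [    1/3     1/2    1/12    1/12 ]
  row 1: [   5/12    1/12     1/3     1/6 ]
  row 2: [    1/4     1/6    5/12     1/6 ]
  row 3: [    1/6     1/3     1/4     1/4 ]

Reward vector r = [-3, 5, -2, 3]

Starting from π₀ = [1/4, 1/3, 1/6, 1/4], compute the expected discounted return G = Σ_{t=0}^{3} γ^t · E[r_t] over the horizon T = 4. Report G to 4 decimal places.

t=0: π = [0.2500, 0.3333, 0.1667, 0.2500], E[r] = 1.3333, γ^t·E[r] = 1.333333, running G = 1.333333
t=1: π = [0.3056, 0.2639, 0.2639, 0.1667], E[r] = 0.3750, γ^t·E[r] = 0.337500, running G = 1.670833
t=2: π = [0.3056, 0.2743, 0.2650, 0.1551], E[r] = 0.3900, γ^t·E[r] = 0.315938, running G = 1.986771
t=3: π = [0.3083, 0.2715, 0.2661, 0.1541], E[r] = 0.3629, γ^t·E[r] = 0.264586, running G = 2.251357

G = 2.2514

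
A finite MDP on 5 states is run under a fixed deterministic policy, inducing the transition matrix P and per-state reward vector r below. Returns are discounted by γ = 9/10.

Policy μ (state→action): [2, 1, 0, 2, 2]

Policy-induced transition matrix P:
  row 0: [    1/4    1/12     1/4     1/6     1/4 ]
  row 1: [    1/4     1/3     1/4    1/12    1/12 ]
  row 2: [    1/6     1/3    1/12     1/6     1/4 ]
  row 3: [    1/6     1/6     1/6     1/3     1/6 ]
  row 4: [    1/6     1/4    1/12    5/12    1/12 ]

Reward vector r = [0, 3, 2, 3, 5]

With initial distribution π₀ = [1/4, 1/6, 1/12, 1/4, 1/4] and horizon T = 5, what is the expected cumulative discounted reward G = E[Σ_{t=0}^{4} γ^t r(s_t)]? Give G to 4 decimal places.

G = 10.5566

t=0: π = [0.2500, 0.1667, 0.0833, 0.2500, 0.2500], E[r] = 2.6667, γ^t·E[r] = 2.666667, running G = 2.666667
t=1: π = [0.2014, 0.2083, 0.1736, 0.2569, 0.1597], E[r] = 2.5417, γ^t·E[r] = 2.287500, running G = 4.954167
t=2: π = [0.2008, 0.2269, 0.1730, 0.2321, 0.1672], E[r] = 2.5590, γ^t·E[r] = 2.072813, running G = 7.026979
t=3: π = [0.2023, 0.2305, 0.1739, 0.2283, 0.1650], E[r] = 2.5491, γ^t·E[r] = 1.858289, running G = 8.885268
t=4: π = [0.2027, 0.2310, 0.1745, 0.2267, 0.1651], E[r] = 2.5474, γ^t·E[r] = 1.671369, running G = 10.556637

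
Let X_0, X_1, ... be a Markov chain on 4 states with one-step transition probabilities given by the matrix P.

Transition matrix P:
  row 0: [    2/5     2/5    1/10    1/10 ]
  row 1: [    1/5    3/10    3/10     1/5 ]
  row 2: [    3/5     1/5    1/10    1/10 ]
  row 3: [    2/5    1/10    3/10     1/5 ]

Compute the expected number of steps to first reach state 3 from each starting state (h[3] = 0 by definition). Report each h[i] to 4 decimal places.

h = [7.5000, 6.8421, 7.6316, 0.0000]

First-step conditioning: h[3] = 0; for i ≠ 3, h[i] = 1 + Σ_k P[i][k]·h[k].
  h[0] = 1 + 2/5·h[0] + 2/5·h[1] + 1/10·h[2]
  h[1] = 1 + 1/5·h[0] + 3/10·h[1] + 3/10·h[2]
  h[2] = 1 + 3/5·h[0] + 1/5·h[1] + 1/10·h[2]
Solving the 3×3 linear system over states ≠ 3 gives exactly h = [15/2, 130/19, 145/19, 0] (h[3] = 0 is the target).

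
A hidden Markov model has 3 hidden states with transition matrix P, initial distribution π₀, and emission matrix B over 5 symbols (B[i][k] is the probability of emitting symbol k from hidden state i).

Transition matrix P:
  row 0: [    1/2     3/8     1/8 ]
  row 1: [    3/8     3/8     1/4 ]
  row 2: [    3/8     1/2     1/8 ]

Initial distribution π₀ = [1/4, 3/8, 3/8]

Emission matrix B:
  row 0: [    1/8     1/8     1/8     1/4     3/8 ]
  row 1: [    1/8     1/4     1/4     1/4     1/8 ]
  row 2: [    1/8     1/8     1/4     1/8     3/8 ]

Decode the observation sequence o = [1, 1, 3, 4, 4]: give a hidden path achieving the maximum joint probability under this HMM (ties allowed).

t=0: δ = [3.125e-02, 9.375e-02, 4.688e-02]  (obs o_0=1)
t=1: δ = [4.395e-03, 8.789e-03, 2.930e-03]  ψ = [1, 1, 1]  (obs o_1=1)
t=2: δ = [8.240e-04, 8.240e-04, 2.747e-04]  ψ = [1, 1, 1]  (obs o_2=3)
t=3: δ = [1.545e-04, 3.862e-05, 7.725e-05]  ψ = [0, 0, 1]  (obs o_3=4)
t=4: δ = [2.897e-05, 7.242e-06, 7.242e-06]  ψ = [0, 0, 0]  (obs o_4=4)
backtrack: best end state = 0; path = [1, 1, 0, 0, 0]

path = [1, 1, 0, 0, 0]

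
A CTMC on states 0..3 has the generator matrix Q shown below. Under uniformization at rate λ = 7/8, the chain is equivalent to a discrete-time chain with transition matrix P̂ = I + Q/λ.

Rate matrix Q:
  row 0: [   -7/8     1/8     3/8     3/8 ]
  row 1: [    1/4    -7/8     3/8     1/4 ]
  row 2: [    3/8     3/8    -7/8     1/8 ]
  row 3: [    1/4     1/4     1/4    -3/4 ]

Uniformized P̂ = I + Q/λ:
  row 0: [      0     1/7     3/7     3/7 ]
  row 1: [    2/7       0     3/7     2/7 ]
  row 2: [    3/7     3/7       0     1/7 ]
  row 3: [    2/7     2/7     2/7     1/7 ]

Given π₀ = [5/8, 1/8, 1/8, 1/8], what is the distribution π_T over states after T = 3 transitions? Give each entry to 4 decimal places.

π = [0.2321, 0.1986, 0.3021, 0.2671]

t=0: π = [0.6250, 0.1250, 0.1250, 0.1250]
t=1: π = [0.1250, 0.1786, 0.3571, 0.3393]
t=2: π = [0.3010, 0.2679, 0.2270, 0.2041]
t=3: π = [0.2321, 0.1986, 0.3021, 0.2671]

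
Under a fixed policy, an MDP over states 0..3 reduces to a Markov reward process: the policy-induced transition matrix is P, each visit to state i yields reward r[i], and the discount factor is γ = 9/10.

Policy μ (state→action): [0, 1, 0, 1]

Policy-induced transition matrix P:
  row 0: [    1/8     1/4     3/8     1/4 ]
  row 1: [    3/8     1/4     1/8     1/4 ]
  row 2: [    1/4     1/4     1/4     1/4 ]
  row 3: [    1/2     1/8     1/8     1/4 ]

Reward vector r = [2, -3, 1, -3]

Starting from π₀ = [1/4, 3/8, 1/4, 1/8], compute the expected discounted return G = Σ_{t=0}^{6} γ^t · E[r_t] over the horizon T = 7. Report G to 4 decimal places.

t=0: π = [0.2500, 0.3750, 0.2500, 0.1250], E[r] = -0.7500, γ^t·E[r] = -0.750000, running G = -0.750000
t=1: π = [0.2969, 0.2344, 0.2188, 0.2500], E[r] = -0.6406, γ^t·E[r] = -0.576563, running G = -1.326563
t=2: π = [0.3047, 0.2188, 0.2266, 0.2500], E[r] = -0.5703, γ^t·E[r] = -0.461953, running G = -1.788516
t=3: π = [0.3018, 0.2188, 0.2295, 0.2500], E[r] = -0.5732, γ^t·E[r] = -0.417894, running G = -2.206409
t=4: π = [0.3021, 0.2188, 0.2291, 0.2500], E[r] = -0.5729, γ^t·E[r] = -0.375864, running G = -2.582273
t=5: π = [0.3021, 0.2188, 0.2292, 0.2500], E[r] = -0.5729, γ^t·E[r] = -0.338305, running G = -2.920578
t=6: π = [0.3021, 0.2188, 0.2292, 0.2500], E[r] = -0.5729, γ^t·E[r] = -0.304471, running G = -3.225049

G = -3.2250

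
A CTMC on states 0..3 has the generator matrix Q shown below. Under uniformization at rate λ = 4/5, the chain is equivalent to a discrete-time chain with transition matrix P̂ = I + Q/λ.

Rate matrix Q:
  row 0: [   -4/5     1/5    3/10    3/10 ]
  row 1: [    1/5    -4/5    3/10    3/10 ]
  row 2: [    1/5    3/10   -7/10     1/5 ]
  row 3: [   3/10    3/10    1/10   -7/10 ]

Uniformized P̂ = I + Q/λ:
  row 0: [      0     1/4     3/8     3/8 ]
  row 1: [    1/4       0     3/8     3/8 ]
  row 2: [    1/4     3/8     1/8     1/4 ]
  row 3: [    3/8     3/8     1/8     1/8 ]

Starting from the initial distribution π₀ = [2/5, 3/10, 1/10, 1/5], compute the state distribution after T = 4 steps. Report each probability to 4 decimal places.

π = [0.2300, 0.2567, 0.2407, 0.2726]

t=0: π = [0.4000, 0.3000, 0.1000, 0.2000]
t=1: π = [0.1750, 0.2125, 0.3000, 0.3125]
t=2: π = [0.2453, 0.2734, 0.2219, 0.2594]
t=3: π = [0.2211, 0.2418, 0.2547, 0.2824]
t=4: π = [0.2300, 0.2567, 0.2407, 0.2726]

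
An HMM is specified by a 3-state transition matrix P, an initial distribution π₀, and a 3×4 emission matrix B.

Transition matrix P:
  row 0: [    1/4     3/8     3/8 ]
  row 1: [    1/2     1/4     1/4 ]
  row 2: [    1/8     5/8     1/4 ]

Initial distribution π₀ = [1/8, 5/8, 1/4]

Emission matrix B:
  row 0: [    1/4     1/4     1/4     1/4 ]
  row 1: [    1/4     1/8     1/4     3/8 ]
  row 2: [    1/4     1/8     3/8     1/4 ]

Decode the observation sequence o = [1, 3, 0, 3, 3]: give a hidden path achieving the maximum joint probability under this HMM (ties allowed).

t=0: δ = [3.125e-02, 7.812e-02, 3.125e-02]  (obs o_0=1)
t=1: δ = [9.766e-03, 7.324e-03, 4.883e-03]  ψ = [1, 1, 1]  (obs o_1=3)
t=2: δ = [9.155e-04, 9.155e-04, 9.155e-04]  ψ = [1, 0, 0]  (obs o_2=0)
t=3: δ = [1.144e-04, 2.146e-04, 8.583e-05]  ψ = [1, 2, 0]  (obs o_3=3)
t=4: δ = [2.682e-05, 2.012e-05, 1.341e-05]  ψ = [1, 1, 1]  (obs o_4=3)
backtrack: best end state = 0; path = [1, 0, 2, 1, 0]

path = [1, 0, 2, 1, 0]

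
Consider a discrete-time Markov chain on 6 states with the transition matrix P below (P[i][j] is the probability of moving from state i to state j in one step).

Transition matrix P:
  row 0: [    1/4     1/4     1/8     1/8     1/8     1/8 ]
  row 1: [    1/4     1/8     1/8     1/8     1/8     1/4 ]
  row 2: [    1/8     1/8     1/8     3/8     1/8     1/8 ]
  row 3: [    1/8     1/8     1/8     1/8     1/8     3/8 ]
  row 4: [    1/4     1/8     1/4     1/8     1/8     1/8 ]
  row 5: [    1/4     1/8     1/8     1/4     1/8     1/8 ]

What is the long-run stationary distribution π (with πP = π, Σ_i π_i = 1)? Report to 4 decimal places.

Balance equations π_j = Σ_i π_i·P[i][j]:
  π_0 = 1/4·π_0 + 1/4·π_1 + 1/8·π_2 + 1/8·π_3 + 1/4·π_4 + 1/4·π_5
  π_1 = 1/4·π_0 + 1/8·π_1 + 1/8·π_2 + 1/8·π_3 + 1/8·π_4 + 1/8·π_5
  π_2 = 1/8·π_0 + 1/8·π_1 + 1/8·π_2 + 1/8·π_3 + 1/4·π_4 + 1/8·π_5
  π_3 = 1/8·π_0 + 1/8·π_1 + 3/8·π_2 + 1/8·π_3 + 1/8·π_4 + 1/4·π_5
  π_4 = 1/8·π_0 + 1/8·π_1 + 1/8·π_2 + 1/8·π_3 + 1/8·π_4 + 1/8·π_5
  normalize: π_0 + π_1 + π_2 + π_3 + π_4 + π_5 = 1
Solving the linear system gives exactly π = [475/2268, 2743/18144, 9/64, 6673/36288, 1/8, 3445/18144].

π = [0.2094, 0.1512, 0.1406, 0.1839, 0.1250, 0.1899]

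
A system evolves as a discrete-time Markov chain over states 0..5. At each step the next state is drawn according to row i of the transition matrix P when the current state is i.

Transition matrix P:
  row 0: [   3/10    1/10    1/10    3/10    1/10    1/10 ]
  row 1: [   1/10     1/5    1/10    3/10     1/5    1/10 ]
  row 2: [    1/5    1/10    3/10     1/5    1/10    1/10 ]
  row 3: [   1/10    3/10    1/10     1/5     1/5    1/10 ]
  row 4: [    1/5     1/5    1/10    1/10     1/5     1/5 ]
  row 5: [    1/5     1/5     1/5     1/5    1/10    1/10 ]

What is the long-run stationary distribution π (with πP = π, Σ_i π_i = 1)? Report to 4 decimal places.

π = [0.1765, 0.1905, 0.1395, 0.2210, 0.1568, 0.1157]

Balance equations π_j = Σ_i π_i·P[i][j]:
  π_0 = 3/10·π_0 + 1/10·π_1 + 1/5·π_2 + 1/10·π_3 + 1/5·π_4 + 1/5·π_5
  π_1 = 1/10·π_0 + 1/5·π_1 + 1/10·π_2 + 3/10·π_3 + 1/5·π_4 + 1/5·π_5
  π_2 = 1/10·π_0 + 1/10·π_1 + 3/10·π_2 + 1/10·π_3 + 1/10·π_4 + 1/5·π_5
  π_3 = 3/10·π_0 + 3/10·π_1 + 1/5·π_2 + 1/5·π_3 + 1/10·π_4 + 1/5·π_5
  π_4 = 1/10·π_0 + 1/5·π_1 + 1/10·π_2 + 1/5·π_3 + 1/5·π_4 + 1/10·π_5
  normalize: π_0 + π_1 + π_2 + π_3 + π_4 + π_5 = 1
Solving the linear system gives exactly π = [386/2187, 4583/24057, 305/2187, 5317/24057, 343/2187, 253/2187].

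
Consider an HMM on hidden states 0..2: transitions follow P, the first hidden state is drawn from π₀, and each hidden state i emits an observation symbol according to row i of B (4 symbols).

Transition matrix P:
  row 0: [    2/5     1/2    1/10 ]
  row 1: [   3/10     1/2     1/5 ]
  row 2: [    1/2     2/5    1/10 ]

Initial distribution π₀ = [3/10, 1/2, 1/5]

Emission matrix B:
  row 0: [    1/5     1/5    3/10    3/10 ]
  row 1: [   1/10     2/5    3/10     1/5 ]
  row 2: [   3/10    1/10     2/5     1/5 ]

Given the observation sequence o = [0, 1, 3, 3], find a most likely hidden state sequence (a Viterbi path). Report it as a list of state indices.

t=0: δ = [6.000e-02, 5.000e-02, 6.000e-02]  (obs o_0=0)
t=1: δ = [6.000e-03, 1.200e-02, 1.000e-03]  ψ = [2, 0, 1]  (obs o_1=1)
t=2: δ = [1.080e-03, 1.200e-03, 4.800e-04]  ψ = [1, 1, 1]  (obs o_2=3)
t=3: δ = [1.296e-04, 1.200e-04, 4.800e-05]  ψ = [0, 1, 1]  (obs o_3=3)
backtrack: best end state = 0; path = [0, 1, 0, 0]

path = [0, 1, 0, 0]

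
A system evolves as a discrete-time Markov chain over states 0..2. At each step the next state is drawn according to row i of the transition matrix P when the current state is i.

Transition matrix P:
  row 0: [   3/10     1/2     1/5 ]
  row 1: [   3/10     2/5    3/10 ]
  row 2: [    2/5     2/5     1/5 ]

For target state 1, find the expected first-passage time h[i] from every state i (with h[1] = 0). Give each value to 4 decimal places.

h = [2.0833, 0.0000, 2.2917]

First-step conditioning: h[1] = 0; for i ≠ 1, h[i] = 1 + Σ_k P[i][k]·h[k].
  h[0] = 1 + 3/10·h[0] + 1/5·h[2]
  h[2] = 1 + 2/5·h[0] + 1/5·h[2]
Solving the 2×2 linear system over states ≠ 1 gives exactly h = [25/12, 0, 55/24] (h[1] = 0 is the target).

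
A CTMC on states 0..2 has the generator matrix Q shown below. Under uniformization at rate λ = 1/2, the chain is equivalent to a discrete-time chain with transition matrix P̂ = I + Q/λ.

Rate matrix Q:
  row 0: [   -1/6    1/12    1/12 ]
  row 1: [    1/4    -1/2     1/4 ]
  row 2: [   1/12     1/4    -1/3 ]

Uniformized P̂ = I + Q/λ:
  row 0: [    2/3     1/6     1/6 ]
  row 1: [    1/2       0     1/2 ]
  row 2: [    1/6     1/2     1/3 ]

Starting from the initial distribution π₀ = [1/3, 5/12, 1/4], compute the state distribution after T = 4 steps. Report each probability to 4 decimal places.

π = [0.4810, 0.2295, 0.2895]

t=0: π = [0.3333, 0.4167, 0.2500]
t=1: π = [0.4722, 0.1806, 0.3472]
t=2: π = [0.4630, 0.2523, 0.2847]
t=3: π = [0.4823, 0.2195, 0.2982]
t=4: π = [0.4810, 0.2295, 0.2895]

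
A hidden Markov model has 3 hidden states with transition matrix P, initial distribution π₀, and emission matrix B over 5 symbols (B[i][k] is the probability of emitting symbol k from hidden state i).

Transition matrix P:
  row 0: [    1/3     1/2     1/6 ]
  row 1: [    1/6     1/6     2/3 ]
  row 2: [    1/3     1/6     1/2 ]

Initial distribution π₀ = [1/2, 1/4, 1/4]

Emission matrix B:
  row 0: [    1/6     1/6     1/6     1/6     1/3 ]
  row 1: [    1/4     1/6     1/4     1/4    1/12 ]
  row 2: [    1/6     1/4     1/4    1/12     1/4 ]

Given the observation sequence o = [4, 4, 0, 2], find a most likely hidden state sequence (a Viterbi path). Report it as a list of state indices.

path = [0, 0, 1, 2]

t=0: δ = [1.667e-01, 2.083e-02, 6.250e-02]  (obs o_0=4)
t=1: δ = [1.852e-02, 6.944e-03, 7.812e-03]  ψ = [0, 0, 2]  (obs o_1=4)
t=2: δ = [1.029e-03, 2.315e-03, 7.716e-04]  ψ = [0, 0, 1]  (obs o_2=0)
t=3: δ = [6.430e-05, 1.286e-04, 3.858e-04]  ψ = [1, 0, 1]  (obs o_3=2)
backtrack: best end state = 2; path = [0, 0, 1, 2]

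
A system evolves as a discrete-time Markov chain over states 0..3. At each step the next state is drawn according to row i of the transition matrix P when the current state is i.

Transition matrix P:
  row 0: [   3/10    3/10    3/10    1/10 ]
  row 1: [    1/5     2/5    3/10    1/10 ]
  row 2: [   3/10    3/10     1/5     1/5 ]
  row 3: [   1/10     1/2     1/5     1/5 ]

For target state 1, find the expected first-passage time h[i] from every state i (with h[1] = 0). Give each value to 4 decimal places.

h = [3.0488, 0.0000, 2.9878, 2.3780]

First-step conditioning: h[1] = 0; for i ≠ 1, h[i] = 1 + Σ_k P[i][k]·h[k].
  h[0] = 1 + 3/10·h[0] + 3/10·h[2] + 1/10·h[3]
  h[2] = 1 + 3/10·h[0] + 1/5·h[2] + 1/5·h[3]
  h[3] = 1 + 1/10·h[0] + 1/5·h[2] + 1/5·h[3]
Solving the 3×3 linear system over states ≠ 1 gives exactly h = [125/41, 0, 245/82, 195/82] (h[1] = 0 is the target).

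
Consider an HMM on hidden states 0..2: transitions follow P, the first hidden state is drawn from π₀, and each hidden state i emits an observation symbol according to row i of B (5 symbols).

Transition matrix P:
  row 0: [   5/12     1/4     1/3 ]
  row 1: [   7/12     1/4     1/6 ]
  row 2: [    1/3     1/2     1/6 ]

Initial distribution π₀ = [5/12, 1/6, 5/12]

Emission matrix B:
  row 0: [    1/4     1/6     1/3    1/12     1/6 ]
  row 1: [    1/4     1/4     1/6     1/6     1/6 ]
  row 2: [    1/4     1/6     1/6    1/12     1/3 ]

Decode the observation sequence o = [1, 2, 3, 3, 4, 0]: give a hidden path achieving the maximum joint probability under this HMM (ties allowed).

path = [0, 0, 1, 0, 2, 1]

t=0: δ = [6.944e-02, 4.167e-02, 6.944e-02]  (obs o_0=1)
t=1: δ = [9.645e-03, 5.787e-03, 3.858e-03]  ψ = [0, 2, 0]  (obs o_1=2)
t=2: δ = [3.349e-04, 4.019e-04, 2.679e-04]  ψ = [0, 0, 0]  (obs o_2=3)
t=3: δ = [1.954e-05, 2.233e-05, 9.303e-06]  ψ = [1, 2, 0]  (obs o_3=3)
t=4: δ = [2.171e-06, 9.303e-07, 2.171e-06]  ψ = [1, 1, 0]  (obs o_4=4)
t=5: δ = [2.261e-07, 2.713e-07, 1.809e-07]  ψ = [0, 2, 0]  (obs o_5=0)
backtrack: best end state = 1; path = [0, 0, 1, 0, 2, 1]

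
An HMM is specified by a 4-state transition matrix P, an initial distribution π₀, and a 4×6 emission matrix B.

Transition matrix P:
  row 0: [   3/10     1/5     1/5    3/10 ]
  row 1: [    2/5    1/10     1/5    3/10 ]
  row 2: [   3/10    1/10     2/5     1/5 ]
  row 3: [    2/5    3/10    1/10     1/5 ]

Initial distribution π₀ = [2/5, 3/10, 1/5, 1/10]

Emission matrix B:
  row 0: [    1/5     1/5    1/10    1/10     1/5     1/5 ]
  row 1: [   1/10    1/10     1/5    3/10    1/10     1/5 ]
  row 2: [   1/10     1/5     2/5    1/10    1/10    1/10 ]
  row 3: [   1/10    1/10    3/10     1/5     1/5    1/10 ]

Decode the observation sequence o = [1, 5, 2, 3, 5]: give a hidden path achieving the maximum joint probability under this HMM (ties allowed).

t=0: δ = [8.000e-02, 3.000e-02, 4.000e-02, 1.000e-02]  (obs o_0=1)
t=1: δ = [4.800e-03, 3.200e-03, 1.600e-03, 2.400e-03]  ψ = [0, 0, 0, 0]  (obs o_1=5)
t=2: δ = [1.440e-04, 1.920e-04, 3.840e-04, 4.320e-04]  ψ = [0, 0, 0, 0]  (obs o_2=2)
t=3: δ = [1.728e-05, 3.888e-05, 1.536e-05, 1.728e-05]  ψ = [3, 3, 2, 3]  (obs o_3=3)
t=4: δ = [3.110e-06, 1.037e-06, 7.776e-07, 1.166e-06]  ψ = [1, 3, 1, 1]  (obs o_4=5)
backtrack: best end state = 0; path = [0, 0, 3, 1, 0]

path = [0, 0, 3, 1, 0]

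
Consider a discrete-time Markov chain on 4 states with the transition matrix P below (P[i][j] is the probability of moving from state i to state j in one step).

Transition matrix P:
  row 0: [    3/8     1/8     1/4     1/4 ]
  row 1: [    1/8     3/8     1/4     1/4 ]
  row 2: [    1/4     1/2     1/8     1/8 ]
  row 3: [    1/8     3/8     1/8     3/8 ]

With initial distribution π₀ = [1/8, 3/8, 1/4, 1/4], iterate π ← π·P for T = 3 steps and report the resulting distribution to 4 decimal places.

π = [0.1982, 0.3506, 0.1934, 0.2578]

t=0: π = [0.1250, 0.3750, 0.2500, 0.2500]
t=1: π = [0.1875, 0.3750, 0.1875, 0.2500]
t=2: π = [0.1953, 0.3516, 0.1953, 0.2578]
t=3: π = [0.1982, 0.3506, 0.1934, 0.2578]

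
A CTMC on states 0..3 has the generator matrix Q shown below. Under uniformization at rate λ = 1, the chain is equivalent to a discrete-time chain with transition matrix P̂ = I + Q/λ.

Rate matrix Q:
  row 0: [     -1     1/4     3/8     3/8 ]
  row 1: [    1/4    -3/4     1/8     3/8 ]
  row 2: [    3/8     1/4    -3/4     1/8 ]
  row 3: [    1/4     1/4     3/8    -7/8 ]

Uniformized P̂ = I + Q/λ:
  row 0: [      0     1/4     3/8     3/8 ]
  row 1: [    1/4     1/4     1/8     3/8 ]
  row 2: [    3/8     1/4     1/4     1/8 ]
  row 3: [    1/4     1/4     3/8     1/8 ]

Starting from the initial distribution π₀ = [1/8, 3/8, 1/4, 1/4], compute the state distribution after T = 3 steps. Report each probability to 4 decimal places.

t=0: π = [0.1250, 0.3750, 0.2500, 0.2500]
t=1: π = [0.2500, 0.2500, 0.2500, 0.2500]
t=2: π = [0.2188, 0.2500, 0.2813, 0.2500]
t=3: π = [0.2305, 0.2500, 0.2773, 0.2422]

π = [0.2305, 0.2500, 0.2773, 0.2422]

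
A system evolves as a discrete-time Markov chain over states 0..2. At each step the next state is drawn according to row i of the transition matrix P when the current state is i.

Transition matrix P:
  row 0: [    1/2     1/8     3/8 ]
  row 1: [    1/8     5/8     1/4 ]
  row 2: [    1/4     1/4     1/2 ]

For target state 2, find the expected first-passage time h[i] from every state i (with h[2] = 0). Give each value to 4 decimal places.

h = [2.9091, 3.6364, 0.0000]

First-step conditioning: h[2] = 0; for i ≠ 2, h[i] = 1 + Σ_k P[i][k]·h[k].
  h[0] = 1 + 1/2·h[0] + 1/8·h[1]
  h[1] = 1 + 1/8·h[0] + 5/8·h[1]
Solving the 2×2 linear system over states ≠ 2 gives exactly h = [32/11, 40/11, 0] (h[2] = 0 is the target).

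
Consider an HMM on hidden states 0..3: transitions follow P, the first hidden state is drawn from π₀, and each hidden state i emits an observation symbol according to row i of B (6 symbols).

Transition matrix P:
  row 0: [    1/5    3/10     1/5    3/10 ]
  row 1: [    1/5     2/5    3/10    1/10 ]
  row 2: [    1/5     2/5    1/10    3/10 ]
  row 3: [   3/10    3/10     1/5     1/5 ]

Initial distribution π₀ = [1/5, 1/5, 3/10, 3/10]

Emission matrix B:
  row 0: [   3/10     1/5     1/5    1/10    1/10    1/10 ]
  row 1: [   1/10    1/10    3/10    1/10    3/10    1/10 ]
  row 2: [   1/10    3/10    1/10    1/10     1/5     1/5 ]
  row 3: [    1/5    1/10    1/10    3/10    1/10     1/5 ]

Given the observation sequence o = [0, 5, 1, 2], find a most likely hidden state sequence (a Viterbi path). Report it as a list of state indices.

t=0: δ = [6.000e-02, 2.000e-02, 3.000e-02, 6.000e-02]  (obs o_0=0)
t=1: δ = [1.800e-03, 1.800e-03, 2.400e-03, 3.600e-03]  ψ = [3, 0, 0, 0]  (obs o_1=5)
t=2: δ = [2.160e-04, 1.080e-04, 2.160e-04, 7.200e-05]  ψ = [3, 3, 3, 2]  (obs o_2=1)
t=3: δ = [8.640e-06, 2.592e-05, 4.320e-06, 6.480e-06]  ψ = [0, 2, 0, 0]  (obs o_3=2)
backtrack: best end state = 1; path = [0, 3, 2, 1]

path = [0, 3, 2, 1]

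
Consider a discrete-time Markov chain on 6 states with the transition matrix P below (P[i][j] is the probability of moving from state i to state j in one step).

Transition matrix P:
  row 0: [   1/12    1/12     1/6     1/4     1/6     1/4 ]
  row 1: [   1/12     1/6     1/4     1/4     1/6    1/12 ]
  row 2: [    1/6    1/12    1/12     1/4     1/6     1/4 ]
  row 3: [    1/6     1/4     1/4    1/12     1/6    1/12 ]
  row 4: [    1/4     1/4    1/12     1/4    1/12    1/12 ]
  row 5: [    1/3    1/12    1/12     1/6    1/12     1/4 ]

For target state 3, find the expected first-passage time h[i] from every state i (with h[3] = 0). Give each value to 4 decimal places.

h = [4.2975, 4.2314, 4.2975, 0.0000, 4.2314, 4.6612]

First-step conditioning: h[3] = 0; for i ≠ 3, h[i] = 1 + Σ_k P[i][k]·h[k].
  h[0] = 1 + 1/12·h[0] + 1/12·h[1] + 1/6·h[2] + 1/6·h[4] + 1/4·h[5]
  h[1] = 1 + 1/12·h[0] + 1/6·h[1] + 1/4·h[2] + 1/6·h[4] + 1/12·h[5]
  h[2] = 1 + 1/6·h[0] + 1/12·h[1] + 1/12·h[2] + 1/6·h[4] + 1/4·h[5]
  h[4] = 1 + 1/4·h[0] + 1/4·h[1] + 1/12·h[2] + 1/12·h[4] + 1/12·h[5]
  h[5] = 1 + 1/3·h[0] + 1/12·h[1] + 1/12·h[2] + 1/12·h[4] + 1/4·h[5]
Solving the 5×5 linear system over states ≠ 3 gives exactly h = [520/121, 512/121, 520/121, 0, 512/121, 564/121] (h[3] = 0 is the target).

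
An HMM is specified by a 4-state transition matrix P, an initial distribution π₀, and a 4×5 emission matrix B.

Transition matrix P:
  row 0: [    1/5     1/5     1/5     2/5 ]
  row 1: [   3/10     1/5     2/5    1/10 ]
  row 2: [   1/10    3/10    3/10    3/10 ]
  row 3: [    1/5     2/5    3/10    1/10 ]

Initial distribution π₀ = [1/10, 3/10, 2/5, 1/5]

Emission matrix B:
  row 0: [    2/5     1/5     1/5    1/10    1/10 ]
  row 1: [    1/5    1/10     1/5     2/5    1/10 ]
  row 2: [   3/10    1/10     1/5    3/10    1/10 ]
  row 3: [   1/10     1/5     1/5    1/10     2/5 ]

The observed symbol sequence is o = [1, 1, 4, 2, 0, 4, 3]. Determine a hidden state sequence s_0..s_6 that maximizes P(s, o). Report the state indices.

path = [1, 0, 3, 1, 0, 3, 1]

t=0: δ = [2.000e-02, 3.000e-02, 4.000e-02, 4.000e-02]  (obs o_0=1)
t=1: δ = [1.800e-03, 1.600e-03, 1.200e-03, 2.400e-03]  ψ = [1, 3, 1, 2]  (obs o_1=1)
t=2: δ = [4.800e-05, 9.600e-05, 7.200e-05, 2.880e-04]  ψ = [1, 3, 3, 0]  (obs o_2=4)
t=3: δ = [1.152e-05, 2.304e-05, 1.728e-05, 5.760e-06]  ψ = [3, 3, 3, 3]  (obs o_3=2)
t=4: δ = [2.765e-06, 1.037e-06, 2.765e-06, 5.184e-07]  ψ = [1, 2, 1, 2]  (obs o_4=0)
t=5: δ = [5.530e-08, 8.294e-08, 8.294e-08, 4.424e-07]  ψ = [0, 2, 2, 0]  (obs o_5=4)
t=6: δ = [8.847e-09, 7.078e-08, 3.981e-08, 4.424e-09]  ψ = [3, 3, 3, 3]  (obs o_6=3)
backtrack: best end state = 1; path = [1, 0, 3, 1, 0, 3, 1]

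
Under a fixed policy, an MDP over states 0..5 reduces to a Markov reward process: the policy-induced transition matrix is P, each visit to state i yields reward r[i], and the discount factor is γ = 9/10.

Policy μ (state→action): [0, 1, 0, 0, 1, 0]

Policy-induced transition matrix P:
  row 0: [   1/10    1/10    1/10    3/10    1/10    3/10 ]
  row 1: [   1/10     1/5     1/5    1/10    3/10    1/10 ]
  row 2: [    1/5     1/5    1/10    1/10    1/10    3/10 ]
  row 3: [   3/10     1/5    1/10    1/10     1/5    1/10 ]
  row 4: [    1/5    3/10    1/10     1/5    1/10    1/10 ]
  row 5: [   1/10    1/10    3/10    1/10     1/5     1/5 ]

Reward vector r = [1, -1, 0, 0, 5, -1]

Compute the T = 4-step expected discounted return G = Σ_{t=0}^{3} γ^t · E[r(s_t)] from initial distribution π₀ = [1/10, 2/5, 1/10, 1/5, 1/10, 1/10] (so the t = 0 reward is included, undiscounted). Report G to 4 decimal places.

G = 1.8662

t=0: π = [0.1000, 0.4000, 0.1000, 0.2000, 0.1000, 0.1000], E[r] = 0.1000, γ^t·E[r] = 0.100000, running G = 0.100000
t=1: π = [0.1600, 0.1900, 0.1600, 0.1300, 0.2100, 0.1500], E[r] = 0.8700, γ^t·E[r] = 0.783000, running G = 0.883000
t=2: π = [0.1630, 0.1900, 0.1490, 0.1530, 0.1660, 0.1790], E[r] = 0.6240, γ^t·E[r] = 0.505440, running G = 1.388440
t=3: π = [0.1621, 0.1824, 0.1548, 0.1492, 0.1712, 0.1803], E[r] = 0.6554, γ^t·E[r] = 0.477787, running G = 1.866227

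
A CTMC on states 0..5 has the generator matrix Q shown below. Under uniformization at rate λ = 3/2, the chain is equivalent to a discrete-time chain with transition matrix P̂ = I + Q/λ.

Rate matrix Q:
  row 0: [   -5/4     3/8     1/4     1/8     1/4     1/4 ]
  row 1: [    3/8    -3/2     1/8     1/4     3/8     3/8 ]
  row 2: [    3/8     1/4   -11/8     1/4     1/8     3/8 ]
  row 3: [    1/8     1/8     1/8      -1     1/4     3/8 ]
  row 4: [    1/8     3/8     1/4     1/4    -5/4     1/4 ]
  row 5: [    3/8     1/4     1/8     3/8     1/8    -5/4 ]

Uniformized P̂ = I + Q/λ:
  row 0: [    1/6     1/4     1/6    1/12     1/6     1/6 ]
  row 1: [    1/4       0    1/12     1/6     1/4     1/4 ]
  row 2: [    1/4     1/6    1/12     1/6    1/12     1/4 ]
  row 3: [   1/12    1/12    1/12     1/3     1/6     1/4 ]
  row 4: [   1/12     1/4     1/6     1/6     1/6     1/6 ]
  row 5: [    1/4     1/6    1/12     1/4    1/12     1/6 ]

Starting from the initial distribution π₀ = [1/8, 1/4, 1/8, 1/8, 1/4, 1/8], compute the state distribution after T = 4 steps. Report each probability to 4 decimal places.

t=0: π = [0.1250, 0.2500, 0.1250, 0.1250, 0.2500, 0.1250]
t=1: π = [0.1771, 0.1458, 0.1146, 0.1875, 0.1667, 0.2083]
t=2: π = [0.1762, 0.1554, 0.1120, 0.2005, 0.1519, 0.2040]
t=3: π = [0.1766, 0.1514, 0.1107, 0.2024, 0.1533, 0.2057]
t=4: π = [0.1760, 0.1521, 0.1108, 0.2028, 0.1529, 0.2054]

π = [0.1760, 0.1521, 0.1108, 0.2028, 0.1529, 0.2054]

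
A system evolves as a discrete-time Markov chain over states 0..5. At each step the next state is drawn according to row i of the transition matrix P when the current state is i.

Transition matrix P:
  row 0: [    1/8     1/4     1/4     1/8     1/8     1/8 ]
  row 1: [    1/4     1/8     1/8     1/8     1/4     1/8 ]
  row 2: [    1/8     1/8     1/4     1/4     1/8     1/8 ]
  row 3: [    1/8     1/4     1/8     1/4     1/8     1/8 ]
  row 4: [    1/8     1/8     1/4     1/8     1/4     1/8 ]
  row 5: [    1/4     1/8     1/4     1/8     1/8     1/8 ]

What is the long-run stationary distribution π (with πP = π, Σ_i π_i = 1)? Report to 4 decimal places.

π = [0.1615, 0.1667, 0.2076, 0.1725, 0.1667, 0.1250]

Balance equations π_j = Σ_i π_i·P[i][j]:
  π_0 = 1/8·π_0 + 1/4·π_1 + 1/8·π_2 + 1/8·π_3 + 1/8·π_4 + 1/4·π_5
  π_1 = 1/4·π_0 + 1/8·π_1 + 1/8·π_2 + 1/4·π_3 + 1/8·π_4 + 1/8·π_5
  π_2 = 1/4·π_0 + 1/8·π_1 + 1/4·π_2 + 1/8·π_3 + 1/4·π_4 + 1/4·π_5
  π_3 = 1/8·π_0 + 1/8·π_1 + 1/4·π_2 + 1/4·π_3 + 1/8·π_4 + 1/8·π_5
  π_4 = 1/8·π_0 + 1/4·π_1 + 1/8·π_2 + 1/8·π_3 + 1/4·π_4 + 1/8·π_5
  normalize: π_0 + π_1 + π_2 + π_3 + π_4 + π_5 = 1
Solving the linear system gives exactly π = [4649/28792, 4801/28792, 5977/28792, 4967/28792, 4799/28792, 1/8].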